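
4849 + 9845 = 14694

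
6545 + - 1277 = 5268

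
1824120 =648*2815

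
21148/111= 21148/111 = 190.52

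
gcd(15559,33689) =1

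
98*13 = 1274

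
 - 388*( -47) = 18236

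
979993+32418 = 1012411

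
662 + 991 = 1653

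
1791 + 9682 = 11473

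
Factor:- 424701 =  - 3^2*47189^1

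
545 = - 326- - 871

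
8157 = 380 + 7777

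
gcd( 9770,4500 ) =10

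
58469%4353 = 1880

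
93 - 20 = 73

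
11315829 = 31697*357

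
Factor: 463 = 463^1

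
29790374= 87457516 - 57667142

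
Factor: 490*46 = 22540  =  2^2*5^1*7^2*23^1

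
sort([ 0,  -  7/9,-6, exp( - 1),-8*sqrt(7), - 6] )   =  [ - 8 * sqrt ( 7),  -  6, - 6 ,  -  7/9, 0,  exp( - 1)]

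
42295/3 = 42295/3 = 14098.33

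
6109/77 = 6109/77=79.34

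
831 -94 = 737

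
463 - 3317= - 2854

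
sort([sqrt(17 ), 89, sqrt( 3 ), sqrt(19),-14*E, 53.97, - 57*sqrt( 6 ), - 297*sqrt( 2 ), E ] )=[ - 297*sqrt(2), - 57 *sqrt (6), - 14 * E,sqrt(3), E , sqrt (17 ), sqrt(19 ), 53.97  ,  89] 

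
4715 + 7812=12527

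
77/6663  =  77/6663 = 0.01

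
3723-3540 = 183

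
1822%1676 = 146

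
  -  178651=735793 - 914444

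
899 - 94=805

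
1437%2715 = 1437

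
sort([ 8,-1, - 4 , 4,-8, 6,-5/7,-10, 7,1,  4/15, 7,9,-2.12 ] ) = [ - 10,  -  8,-4 , - 2.12,-1, - 5/7, 4/15,1,  4 , 6, 7 , 7, 8,  9 ] 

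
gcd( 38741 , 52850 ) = 1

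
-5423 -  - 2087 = -3336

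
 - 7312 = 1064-8376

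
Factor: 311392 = 2^5*37^1*263^1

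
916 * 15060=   13794960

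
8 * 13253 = 106024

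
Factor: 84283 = 89^1 * 947^1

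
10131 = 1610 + 8521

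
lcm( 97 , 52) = 5044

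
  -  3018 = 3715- 6733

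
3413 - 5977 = - 2564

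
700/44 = 175/11 = 15.91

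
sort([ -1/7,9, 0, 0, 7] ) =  [ -1/7, 0, 0, 7,9]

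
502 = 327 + 175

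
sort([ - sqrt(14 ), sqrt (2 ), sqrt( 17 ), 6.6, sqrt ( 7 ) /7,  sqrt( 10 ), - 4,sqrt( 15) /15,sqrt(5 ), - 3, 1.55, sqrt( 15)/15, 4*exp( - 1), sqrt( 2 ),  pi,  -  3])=[ - 4,-sqrt (14 ), - 3, - 3, sqrt ( 15)/15 , sqrt( 15 ) /15,sqrt( 7) /7 , sqrt( 2),sqrt( 2),4 * exp( -1), 1.55, sqrt( 5 ),pi, sqrt(10),  sqrt( 17 ),6.6]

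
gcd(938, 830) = 2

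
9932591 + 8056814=17989405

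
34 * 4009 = 136306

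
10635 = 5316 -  - 5319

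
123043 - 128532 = -5489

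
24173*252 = 6091596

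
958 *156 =149448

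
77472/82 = 38736/41  =  944.78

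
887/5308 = 887/5308 = 0.17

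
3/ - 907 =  - 3/907 = - 0.00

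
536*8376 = 4489536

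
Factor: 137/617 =137^1*617^ ( - 1)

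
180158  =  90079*2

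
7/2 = 7/2 = 3.50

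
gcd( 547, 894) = 1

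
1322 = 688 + 634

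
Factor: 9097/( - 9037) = - 7^( - 1) * 11^1  *  827^1 * 1291^(-1)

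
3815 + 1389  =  5204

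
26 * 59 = 1534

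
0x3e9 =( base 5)13001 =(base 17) 37F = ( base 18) 31B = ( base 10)1001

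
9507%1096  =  739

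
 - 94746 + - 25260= - 120006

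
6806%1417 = 1138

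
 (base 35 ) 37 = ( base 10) 112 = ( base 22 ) 52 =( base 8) 160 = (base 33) 3D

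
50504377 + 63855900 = 114360277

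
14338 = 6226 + 8112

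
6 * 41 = 246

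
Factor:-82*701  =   -2^1*41^1 * 701^1 =- 57482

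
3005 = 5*601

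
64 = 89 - 25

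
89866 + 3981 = 93847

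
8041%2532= 445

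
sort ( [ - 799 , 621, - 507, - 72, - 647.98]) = [-799, - 647.98, - 507 , - 72, 621]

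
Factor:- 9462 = -2^1*3^1*19^1*83^1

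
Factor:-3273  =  -3^1*1091^1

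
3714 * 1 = 3714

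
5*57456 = 287280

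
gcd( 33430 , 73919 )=1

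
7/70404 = 7/70404 = 0.00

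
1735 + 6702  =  8437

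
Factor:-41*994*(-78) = 2^2*3^1*7^1*13^1*41^1*71^1 = 3178812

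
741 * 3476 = 2575716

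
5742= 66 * 87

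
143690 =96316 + 47374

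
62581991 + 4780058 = 67362049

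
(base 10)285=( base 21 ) dc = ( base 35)85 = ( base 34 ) 8D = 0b100011101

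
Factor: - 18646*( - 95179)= 2^1* 7^1 * 9323^1 * 13597^1  =  1774707634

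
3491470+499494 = 3990964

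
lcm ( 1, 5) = 5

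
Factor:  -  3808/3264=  - 2^(-1)*3^ ( - 1)*7^1 = - 7/6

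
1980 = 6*330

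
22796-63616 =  - 40820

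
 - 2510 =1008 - 3518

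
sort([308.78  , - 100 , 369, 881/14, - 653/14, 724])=[ - 100,-653/14, 881/14,308.78 , 369, 724]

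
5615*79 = 443585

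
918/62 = 459/31 = 14.81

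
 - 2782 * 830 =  -2309060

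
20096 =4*5024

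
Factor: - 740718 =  - 2^1*3^3*11^1*29^1*43^1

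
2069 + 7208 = 9277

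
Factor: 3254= 2^1 *1627^1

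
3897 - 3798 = 99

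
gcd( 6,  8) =2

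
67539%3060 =219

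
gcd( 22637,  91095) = 1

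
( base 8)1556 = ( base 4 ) 31232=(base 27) 15e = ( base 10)878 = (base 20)23I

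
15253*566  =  8633198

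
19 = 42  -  23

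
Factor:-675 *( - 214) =2^1*3^3*5^2*107^1  =  144450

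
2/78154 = 1/39077 = 0.00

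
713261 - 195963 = 517298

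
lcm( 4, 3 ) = 12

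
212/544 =53/136 = 0.39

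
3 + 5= 8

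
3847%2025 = 1822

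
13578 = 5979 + 7599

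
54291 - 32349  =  21942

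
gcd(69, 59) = 1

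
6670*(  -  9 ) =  - 60030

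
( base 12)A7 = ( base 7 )241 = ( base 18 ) 71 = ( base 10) 127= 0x7f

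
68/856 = 17/214 = 0.08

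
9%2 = 1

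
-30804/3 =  - 10268=-10268.00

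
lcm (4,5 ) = 20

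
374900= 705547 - 330647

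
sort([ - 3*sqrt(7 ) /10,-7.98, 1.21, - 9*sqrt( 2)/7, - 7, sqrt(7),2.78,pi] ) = [ - 7.98 , - 7, - 9*sqrt(2)/7, - 3*sqrt(7 )/10, 1.21,sqrt( 7), 2.78,  pi]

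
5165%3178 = 1987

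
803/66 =73/6  =  12.17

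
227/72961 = 227/72961 = 0.00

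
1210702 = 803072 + 407630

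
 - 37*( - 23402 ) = 865874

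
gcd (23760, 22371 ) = 3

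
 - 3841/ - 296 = 3841/296= 12.98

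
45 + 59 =104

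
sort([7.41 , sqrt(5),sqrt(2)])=[ sqrt( 2 ),sqrt ( 5 ),7.41 ] 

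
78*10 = 780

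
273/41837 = 273/41837 = 0.01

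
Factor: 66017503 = 41^1  *1610183^1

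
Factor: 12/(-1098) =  -2^1*3^( - 1)*61^( - 1) = - 2/183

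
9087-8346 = 741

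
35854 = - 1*( - 35854 ) 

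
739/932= 739/932 = 0.79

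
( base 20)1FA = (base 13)428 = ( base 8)1306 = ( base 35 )KA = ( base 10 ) 710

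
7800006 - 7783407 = 16599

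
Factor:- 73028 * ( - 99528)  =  2^5*3^1*11^1*13^1*29^1*18257^1 = 7268330784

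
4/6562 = 2/3281 = 0.00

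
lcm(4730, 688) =37840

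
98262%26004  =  20250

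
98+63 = 161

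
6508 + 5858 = 12366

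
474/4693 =474/4693= 0.10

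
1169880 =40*29247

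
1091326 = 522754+568572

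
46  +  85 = 131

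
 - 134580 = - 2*67290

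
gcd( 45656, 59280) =104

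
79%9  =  7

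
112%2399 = 112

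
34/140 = 17/70 = 0.24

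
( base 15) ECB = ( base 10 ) 3341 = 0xD0D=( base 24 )5j5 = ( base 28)479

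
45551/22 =2070 + 1/2 = 2070.50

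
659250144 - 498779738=160470406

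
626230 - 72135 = 554095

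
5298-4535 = 763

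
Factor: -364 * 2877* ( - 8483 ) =2^2 * 3^1*7^2*13^1*17^1*137^1*499^1=8883635124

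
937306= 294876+642430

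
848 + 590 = 1438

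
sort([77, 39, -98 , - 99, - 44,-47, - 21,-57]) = [ - 99,-98, - 57  , - 47, - 44 , - 21,39, 77] 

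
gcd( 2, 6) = 2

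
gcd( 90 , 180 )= 90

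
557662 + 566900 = 1124562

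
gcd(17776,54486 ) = 2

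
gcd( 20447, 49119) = 7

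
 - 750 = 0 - 750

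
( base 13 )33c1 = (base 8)16127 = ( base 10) 7255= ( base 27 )9pj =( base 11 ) 54A6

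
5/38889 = 5/38889= 0.00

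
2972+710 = 3682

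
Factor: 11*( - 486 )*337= - 1801602 = - 2^1 * 3^5*11^1*337^1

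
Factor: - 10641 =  - 3^1*3547^1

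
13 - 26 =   -  13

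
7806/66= 1301/11  =  118.27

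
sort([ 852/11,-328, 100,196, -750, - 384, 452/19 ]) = [  -  750,  -  384, - 328,452/19, 852/11,100, 196 ]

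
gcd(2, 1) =1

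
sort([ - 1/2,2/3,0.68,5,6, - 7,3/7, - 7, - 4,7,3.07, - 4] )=[ - 7, - 7, - 4, - 4, - 1/2,3/7,2/3, 0.68,3.07, 5,  6, 7] 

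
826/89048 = 413/44524 = 0.01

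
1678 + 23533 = 25211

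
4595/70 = 919/14 = 65.64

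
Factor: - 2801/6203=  - 2801^1*6203^ (-1)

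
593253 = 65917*9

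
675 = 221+454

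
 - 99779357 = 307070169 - 406849526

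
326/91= 326/91 = 3.58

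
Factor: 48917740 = 2^2*5^1*2445887^1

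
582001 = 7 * 83143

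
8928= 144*62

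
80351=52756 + 27595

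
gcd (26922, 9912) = 42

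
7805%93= 86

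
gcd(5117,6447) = 7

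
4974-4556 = 418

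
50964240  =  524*97260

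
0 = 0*40625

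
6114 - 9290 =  - 3176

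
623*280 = 174440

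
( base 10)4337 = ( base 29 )54g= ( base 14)181B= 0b1000011110001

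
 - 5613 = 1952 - 7565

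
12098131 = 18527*653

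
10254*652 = 6685608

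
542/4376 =271/2188 = 0.12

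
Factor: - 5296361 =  - 7^2*108089^1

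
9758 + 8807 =18565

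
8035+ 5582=13617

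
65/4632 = 65/4632 = 0.01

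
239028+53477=292505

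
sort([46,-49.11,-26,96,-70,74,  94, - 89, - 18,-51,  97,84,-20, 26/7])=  [ - 89, - 70,-51, - 49.11 , - 26, - 20,-18,26/7,46,74,84,94,96,  97]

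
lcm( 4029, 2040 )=161160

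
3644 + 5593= 9237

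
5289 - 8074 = - 2785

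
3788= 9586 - 5798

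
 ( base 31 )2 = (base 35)2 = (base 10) 2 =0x2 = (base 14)2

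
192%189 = 3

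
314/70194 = 157/35097 =0.00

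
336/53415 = 112/17805 = 0.01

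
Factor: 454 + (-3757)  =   - 3303 = - 3^2* 367^1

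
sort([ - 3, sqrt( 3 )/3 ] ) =[ - 3, sqrt( 3)/3]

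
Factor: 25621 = 25621^1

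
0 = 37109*0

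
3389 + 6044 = 9433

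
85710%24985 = 10755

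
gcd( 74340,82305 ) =2655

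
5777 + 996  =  6773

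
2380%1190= 0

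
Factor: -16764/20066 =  - 66/79 = -  2^1*3^1*11^1 * 79^ ( - 1 ) 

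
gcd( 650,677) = 1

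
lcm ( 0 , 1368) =0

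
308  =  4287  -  3979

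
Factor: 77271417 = 3^2*8585713^1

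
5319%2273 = 773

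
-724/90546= - 1 + 44911/45273  =  - 0.01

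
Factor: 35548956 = 2^2*3^6*73^1*167^1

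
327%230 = 97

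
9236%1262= 402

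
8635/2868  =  3 + 31/2868  =  3.01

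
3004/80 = 751/20 = 37.55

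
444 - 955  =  -511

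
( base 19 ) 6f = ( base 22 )5J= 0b10000001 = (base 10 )129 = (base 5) 1004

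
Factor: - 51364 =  - 2^2*12841^1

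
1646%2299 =1646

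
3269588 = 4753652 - 1484064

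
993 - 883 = 110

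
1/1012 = 1/1012 = 0.00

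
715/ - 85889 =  - 1 + 85174/85889 = - 0.01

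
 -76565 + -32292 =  - 108857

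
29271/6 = 9757/2 = 4878.50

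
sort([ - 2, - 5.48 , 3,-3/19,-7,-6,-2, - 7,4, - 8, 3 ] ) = [ - 8, - 7, -7, - 6,-5.48, - 2, - 2, - 3/19, 3, 3,4 ]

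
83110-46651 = 36459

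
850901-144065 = 706836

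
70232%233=99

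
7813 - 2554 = 5259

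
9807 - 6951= 2856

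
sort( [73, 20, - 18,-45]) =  [ - 45,  -  18,  20,  73]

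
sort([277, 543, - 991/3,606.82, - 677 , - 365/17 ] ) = [-677, - 991/3 ,  -  365/17,  277, 543, 606.82]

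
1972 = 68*29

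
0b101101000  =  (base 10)360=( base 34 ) AK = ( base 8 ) 550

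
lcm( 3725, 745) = 3725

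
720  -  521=199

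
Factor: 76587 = 3^1 *7^2 *521^1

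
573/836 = 573/836 = 0.69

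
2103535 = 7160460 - 5056925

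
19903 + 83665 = 103568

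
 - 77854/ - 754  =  38927/377 =103.25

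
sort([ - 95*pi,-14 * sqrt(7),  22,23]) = [  -  95*pi,-14*sqrt(7) , 22,23]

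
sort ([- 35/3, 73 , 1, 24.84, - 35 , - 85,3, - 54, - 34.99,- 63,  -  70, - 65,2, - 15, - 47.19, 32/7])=[ - 85,  -  70,-65 , - 63,  -  54,-47.19, - 35 ,-34.99,-15, - 35/3, 1, 2 , 3 , 32/7,24.84, 73 ] 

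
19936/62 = 9968/31 =321.55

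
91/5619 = 91/5619 = 0.02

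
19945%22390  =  19945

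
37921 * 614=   23283494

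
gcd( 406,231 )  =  7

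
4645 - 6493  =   - 1848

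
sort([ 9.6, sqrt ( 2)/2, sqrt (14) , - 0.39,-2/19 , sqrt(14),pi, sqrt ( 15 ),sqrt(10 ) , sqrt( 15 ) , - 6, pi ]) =[-6, - 0.39, - 2/19, sqrt(2)/2,pi,pi,  sqrt( 10 ),sqrt( 14 ),  sqrt(14 ), sqrt (15 ) , sqrt(15 ),9.6 ] 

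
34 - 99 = -65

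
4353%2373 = 1980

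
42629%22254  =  20375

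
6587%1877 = 956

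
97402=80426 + 16976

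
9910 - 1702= 8208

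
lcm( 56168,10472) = 617848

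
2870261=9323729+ -6453468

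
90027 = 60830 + 29197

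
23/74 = 23/74 = 0.31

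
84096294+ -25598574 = 58497720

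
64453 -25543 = 38910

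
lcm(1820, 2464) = 160160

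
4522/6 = 753 + 2/3 = 753.67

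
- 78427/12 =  -6536 + 5/12 = - 6535.58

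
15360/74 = 7680/37 = 207.57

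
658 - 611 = 47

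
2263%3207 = 2263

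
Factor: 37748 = 2^2*9437^1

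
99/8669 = 99/8669=0.01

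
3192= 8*399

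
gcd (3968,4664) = 8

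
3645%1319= 1007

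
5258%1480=818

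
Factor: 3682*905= 2^1*5^1*7^1*181^1 * 263^1 = 3332210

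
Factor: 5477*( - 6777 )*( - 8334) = 2^1*3^5*251^1*463^1*5477^1 = 309338320086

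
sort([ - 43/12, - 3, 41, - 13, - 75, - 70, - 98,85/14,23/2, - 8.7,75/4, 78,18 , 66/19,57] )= [ - 98, -75,-70 , - 13, - 8.7, - 43/12,  -  3, 66/19,85/14,23/2, 18,75/4,41,57, 78 ] 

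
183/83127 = 61/27709 =0.00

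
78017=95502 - 17485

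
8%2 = 0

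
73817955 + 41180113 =114998068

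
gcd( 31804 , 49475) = 1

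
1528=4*382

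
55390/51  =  1086  +  4/51 = 1086.08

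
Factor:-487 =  - 487^1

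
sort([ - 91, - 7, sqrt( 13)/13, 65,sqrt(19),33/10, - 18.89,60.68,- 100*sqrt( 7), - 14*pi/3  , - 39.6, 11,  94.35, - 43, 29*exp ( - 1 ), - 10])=[ - 100*sqrt ( 7), - 91, - 43,  -  39.6,  -  18.89, - 14*pi/3, - 10,- 7,  sqrt(13)/13, 33/10, sqrt( 19),29*exp( - 1 ),11, 60.68, 65, 94.35 ]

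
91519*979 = 89597101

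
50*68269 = 3413450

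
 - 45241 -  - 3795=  - 41446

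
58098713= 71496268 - 13397555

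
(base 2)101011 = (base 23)1K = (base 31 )1c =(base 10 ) 43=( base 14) 31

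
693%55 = 33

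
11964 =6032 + 5932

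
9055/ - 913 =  - 9055/913 = - 9.92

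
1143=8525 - 7382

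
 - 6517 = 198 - 6715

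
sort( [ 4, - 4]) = [ - 4,4] 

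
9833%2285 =693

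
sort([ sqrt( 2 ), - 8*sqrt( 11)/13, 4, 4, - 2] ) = [ - 8*sqrt( 11)/13, - 2,sqrt( 2),  4, 4 ]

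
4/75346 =2/37673 = 0.00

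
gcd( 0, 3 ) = 3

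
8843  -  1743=7100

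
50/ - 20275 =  - 2/811  =  - 0.00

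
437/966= 19/42 = 0.45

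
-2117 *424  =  -897608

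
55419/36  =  1539 + 5/12=1539.42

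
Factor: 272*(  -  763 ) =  - 207536 = - 2^4 * 7^1 * 17^1 *109^1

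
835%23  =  7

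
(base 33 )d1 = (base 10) 430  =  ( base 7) 1153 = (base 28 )FA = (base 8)656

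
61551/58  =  61551/58 = 1061.22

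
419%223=196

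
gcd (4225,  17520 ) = 5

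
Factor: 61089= 3^1* 7^1*2909^1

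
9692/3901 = 2 + 1890/3901= 2.48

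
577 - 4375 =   -  3798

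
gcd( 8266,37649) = 1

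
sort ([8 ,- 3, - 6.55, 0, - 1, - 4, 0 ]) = [-6.55, - 4, - 3,-1, 0, 0,8] 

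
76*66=5016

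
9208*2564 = 23609312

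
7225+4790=12015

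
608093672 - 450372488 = 157721184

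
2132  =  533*4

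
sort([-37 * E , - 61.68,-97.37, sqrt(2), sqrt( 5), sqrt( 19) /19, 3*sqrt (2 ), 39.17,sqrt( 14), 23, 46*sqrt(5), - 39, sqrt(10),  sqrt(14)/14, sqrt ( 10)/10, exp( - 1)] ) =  [ - 37*E,-97.37,-61.68,  -  39,sqrt( 19 ) /19,sqrt( 14)/14, sqrt( 10)/10,  exp(- 1),sqrt(2 ),sqrt(5), sqrt( 10),sqrt( 14 )  ,  3 * sqrt(2 ) , 23, 39.17,46*sqrt( 5)]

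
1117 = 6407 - 5290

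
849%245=114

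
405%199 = 7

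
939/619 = 939/619 = 1.52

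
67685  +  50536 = 118221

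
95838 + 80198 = 176036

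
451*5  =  2255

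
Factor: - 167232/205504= - 3^1*13^(  -  1 )*19^( - 1)*67^1 = - 201/247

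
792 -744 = 48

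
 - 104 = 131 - 235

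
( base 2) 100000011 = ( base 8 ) 403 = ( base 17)F4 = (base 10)259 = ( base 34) 7L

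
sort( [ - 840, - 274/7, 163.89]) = [ - 840, - 274/7, 163.89]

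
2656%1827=829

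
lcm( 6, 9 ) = 18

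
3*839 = 2517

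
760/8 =95 = 95.00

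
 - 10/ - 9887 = 10/9887 = 0.00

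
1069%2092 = 1069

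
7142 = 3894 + 3248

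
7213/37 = 7213/37 = 194.95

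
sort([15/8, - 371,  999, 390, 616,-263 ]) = [ - 371,  -  263,15/8,  390,616,999 ]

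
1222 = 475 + 747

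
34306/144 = 238+17/72 = 238.24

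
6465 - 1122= 5343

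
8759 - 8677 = 82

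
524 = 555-31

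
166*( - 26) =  - 4316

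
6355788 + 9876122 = 16231910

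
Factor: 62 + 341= 13^1*31^1 = 403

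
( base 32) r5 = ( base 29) 10S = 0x365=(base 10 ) 869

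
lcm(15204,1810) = 76020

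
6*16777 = 100662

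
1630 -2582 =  - 952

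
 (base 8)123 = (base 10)83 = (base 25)38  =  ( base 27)32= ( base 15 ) 58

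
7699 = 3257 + 4442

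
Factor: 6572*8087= 53147764 = 2^2 * 31^1*53^1* 8087^1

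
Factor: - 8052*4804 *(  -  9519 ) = 368212130352 = 2^4  *3^2*11^1* 19^1 *61^1*167^1*1201^1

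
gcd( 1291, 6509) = 1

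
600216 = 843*712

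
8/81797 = 8/81797 = 0.00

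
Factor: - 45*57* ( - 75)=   3^4*5^3 * 19^1= 192375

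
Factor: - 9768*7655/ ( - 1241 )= 2^3*3^1*5^1 * 11^1* 17^( - 1) * 37^1*73^( - 1)*1531^1 = 74774040/1241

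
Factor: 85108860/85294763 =2^2*3^3*5^1*17^( - 1)*397^2*1973^(-1 )*2543^ ( - 1 )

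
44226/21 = 2106 = 2106.00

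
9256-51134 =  - 41878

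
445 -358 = 87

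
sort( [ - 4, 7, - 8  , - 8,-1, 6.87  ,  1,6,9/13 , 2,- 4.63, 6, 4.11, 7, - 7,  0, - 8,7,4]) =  [  -  8, - 8,  -  8,  -  7 , - 4.63, - 4,-1,0, 9/13, 1, 2,4,4.11,6 , 6,  6.87 , 7, 7,7]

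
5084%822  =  152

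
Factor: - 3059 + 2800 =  - 7^1*37^1 = -259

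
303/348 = 101/116=0.87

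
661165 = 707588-46423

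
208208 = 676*308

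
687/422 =1 + 265/422 =1.63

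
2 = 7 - 5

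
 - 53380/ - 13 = 4106 + 2/13 = 4106.15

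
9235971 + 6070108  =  15306079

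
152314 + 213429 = 365743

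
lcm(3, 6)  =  6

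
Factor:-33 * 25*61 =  - 3^1 * 5^2*11^1 * 61^1 = - 50325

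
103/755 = 103/755 = 0.14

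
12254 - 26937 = -14683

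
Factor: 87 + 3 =2^1 * 3^2*5^1 = 90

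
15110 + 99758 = 114868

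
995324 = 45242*22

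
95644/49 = 95644/49 = 1951.92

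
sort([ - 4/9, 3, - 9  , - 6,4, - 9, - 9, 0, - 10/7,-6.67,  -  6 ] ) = [ - 9,-9,-9, -6.67, - 6, - 6, - 10/7, - 4/9 , 0,  3,4]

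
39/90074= 39/90074 = 0.00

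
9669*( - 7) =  -67683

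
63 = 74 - 11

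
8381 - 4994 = 3387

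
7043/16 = 7043/16 = 440.19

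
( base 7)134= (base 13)59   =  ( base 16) 4a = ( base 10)74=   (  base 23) 35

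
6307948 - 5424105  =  883843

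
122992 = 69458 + 53534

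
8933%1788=1781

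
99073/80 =99073/80 = 1238.41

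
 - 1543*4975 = - 7676425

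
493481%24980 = 18861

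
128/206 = 64/103 = 0.62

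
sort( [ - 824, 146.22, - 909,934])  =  [  -  909,  -  824, 146.22,934]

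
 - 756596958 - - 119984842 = -636612116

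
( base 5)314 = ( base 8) 124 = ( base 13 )66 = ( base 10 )84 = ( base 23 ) 3f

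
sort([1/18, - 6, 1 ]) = [ - 6,  1/18,1]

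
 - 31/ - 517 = 31/517 = 0.06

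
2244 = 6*374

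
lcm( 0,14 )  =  0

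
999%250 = 249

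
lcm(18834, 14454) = 621522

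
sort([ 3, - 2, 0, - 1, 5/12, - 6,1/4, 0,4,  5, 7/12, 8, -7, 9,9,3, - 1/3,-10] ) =[ - 10, - 7, - 6, - 2, - 1, -1/3, 0, 0, 1/4,5/12, 7/12, 3 , 3, 4 , 5,8,  9, 9 ]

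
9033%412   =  381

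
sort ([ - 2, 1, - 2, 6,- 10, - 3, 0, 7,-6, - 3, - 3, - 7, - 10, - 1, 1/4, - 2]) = [ - 10, - 10, - 7, - 6, - 3, - 3,  -  3, - 2 , - 2, - 2, - 1,0,1/4, 1,6, 7]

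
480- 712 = - 232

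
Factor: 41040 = 2^4 * 3^3*5^1 * 19^1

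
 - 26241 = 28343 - 54584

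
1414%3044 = 1414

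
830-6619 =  - 5789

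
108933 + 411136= 520069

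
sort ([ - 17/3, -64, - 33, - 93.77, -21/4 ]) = [ -93.77,-64, - 33, - 17/3 ,-21/4] 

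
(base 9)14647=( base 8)23426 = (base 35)85v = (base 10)10006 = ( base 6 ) 114154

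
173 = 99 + 74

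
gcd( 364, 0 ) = 364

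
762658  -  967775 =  - 205117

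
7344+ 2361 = 9705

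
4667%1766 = 1135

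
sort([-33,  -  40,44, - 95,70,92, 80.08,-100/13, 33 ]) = [-95,  -  40,  -  33, - 100/13, 33,  44, 70, 80.08, 92] 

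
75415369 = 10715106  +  64700263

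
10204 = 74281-64077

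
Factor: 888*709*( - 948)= - 2^5*3^2*37^1 * 79^1*709^1  =  - 596853216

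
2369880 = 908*2610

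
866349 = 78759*11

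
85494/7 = 85494/7  =  12213.43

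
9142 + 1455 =10597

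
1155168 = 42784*27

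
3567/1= 3567 = 3567.00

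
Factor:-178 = -2^1*89^1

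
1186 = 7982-6796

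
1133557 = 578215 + 555342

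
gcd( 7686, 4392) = 1098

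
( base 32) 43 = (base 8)203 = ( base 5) 1011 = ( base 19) 6H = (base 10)131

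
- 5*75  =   - 375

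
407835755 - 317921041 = 89914714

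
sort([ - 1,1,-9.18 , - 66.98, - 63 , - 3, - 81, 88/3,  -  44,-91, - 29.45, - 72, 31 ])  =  [  -  91,-81, - 72, - 66.98, - 63 ,-44, - 29.45, - 9.18, - 3, - 1,1, 88/3,31] 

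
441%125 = 66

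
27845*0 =0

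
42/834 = 7/139=   0.05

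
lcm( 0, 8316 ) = 0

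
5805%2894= 17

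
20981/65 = 322+51/65 = 322.78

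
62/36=1 + 13/18= 1.72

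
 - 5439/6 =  - 1813/2  =  -906.50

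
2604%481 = 199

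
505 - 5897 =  - 5392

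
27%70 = 27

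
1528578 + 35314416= 36842994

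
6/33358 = 3/16679 = 0.00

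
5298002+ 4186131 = 9484133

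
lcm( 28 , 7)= 28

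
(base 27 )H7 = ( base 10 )466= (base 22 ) L4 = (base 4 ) 13102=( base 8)722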